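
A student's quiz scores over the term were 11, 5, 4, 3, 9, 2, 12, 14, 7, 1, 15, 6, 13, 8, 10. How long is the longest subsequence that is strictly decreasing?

6

Let dp[i] be the longest strictly decreasing subsequence ending at i:
i:      1  2  3  4  5  6  7  8  9 10 11 12 13 14 15
a[i]:  11  5  4  3  9  2 12 14  7  1 15  6 13  8 10
dp:     1  2  3  4  2  5  1  1  3  6  1  4  2  3  3
Maximum is 6.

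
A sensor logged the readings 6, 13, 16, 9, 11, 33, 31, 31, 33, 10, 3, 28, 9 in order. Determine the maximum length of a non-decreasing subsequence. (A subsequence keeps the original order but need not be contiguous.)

6

Track the smallest tail for each achievable length (allowing ties):
6 → extends → [6]
13 → extends → [6, 13]
16 → extends → [6, 13, 16]
9 → replaces 13 → [6, 9, 16]
11 → replaces 16 → [6, 9, 11]
33 → extends → [6, 9, 11, 33]
31 → replaces 33 → [6, 9, 11, 31]
31 → extends → [6, 9, 11, 31, 31]
33 → extends → [6, 9, 11, 31, 31, 33]
10 → replaces 11 → [6, 9, 10, 31, 31, 33]
3 → replaces 6 → [3, 9, 10, 31, 31, 33]
28 → replaces 31 → [3, 9, 10, 28, 31, 33]
9 → replaces 10 → [3, 9, 9, 28, 31, 33]
Six tails, so the longest non-decreasing subsequence has length 6 (e.g. 6, 13, 16, 31, 31, 33).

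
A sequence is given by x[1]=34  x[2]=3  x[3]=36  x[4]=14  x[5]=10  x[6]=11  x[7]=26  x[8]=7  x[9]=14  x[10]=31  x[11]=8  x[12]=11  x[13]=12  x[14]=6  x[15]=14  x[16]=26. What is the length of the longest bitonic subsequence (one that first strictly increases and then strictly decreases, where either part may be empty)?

inc[i] = longest strictly increasing subsequence ending at i; dec[i] = longest strictly decreasing subsequence starting at i:
i:      1  2  3  4  5  6  7  8  9 10 11 12 13 14 15 16
x[i]:  34  3 36 14 10 11 26  7 14 31  8 11 12  6 14 26
inc:    1  1  2  2  2  3  4  2  4  5  3  4  5  2  6  7
dec:    5  1  5  4  3  3  4  2  3  3  2  2  2  1  1  1
Best peak at i=7 (value 26): inc=4, dec=4, length 4+4−1 = 7.

7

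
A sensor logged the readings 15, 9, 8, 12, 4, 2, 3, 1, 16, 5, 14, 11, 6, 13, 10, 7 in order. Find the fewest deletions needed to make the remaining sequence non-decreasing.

Fewest deletions = n − (longest non-decreasing subsequence).
Patience tails:
15 → extends → [15]
9 → replaces 15 → [9]
8 → replaces 9 → [8]
12 → extends → [8, 12]
4 → replaces 8 → [4, 12]
2 → replaces 4 → [2, 12]
3 → replaces 12 → [2, 3]
1 → replaces 2 → [1, 3]
16 → extends → [1, 3, 16]
5 → replaces 16 → [1, 3, 5]
14 → extends → [1, 3, 5, 14]
11 → replaces 14 → [1, 3, 5, 11]
6 → replaces 11 → [1, 3, 5, 6]
13 → extends → [1, 3, 5, 6, 13]
10 → replaces 13 → [1, 3, 5, 6, 10]
7 → replaces 10 → [1, 3, 5, 6, 7]
Longest non-decreasing subsequence has length 5, so deletions = 16 − 5 = 11.

11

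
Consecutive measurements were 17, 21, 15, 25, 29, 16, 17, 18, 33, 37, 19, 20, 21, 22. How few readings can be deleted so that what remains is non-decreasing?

Fewest deletions = n − (longest non-decreasing subsequence).
Patience tails:
17 → extends → [17]
21 → extends → [17, 21]
15 → replaces 17 → [15, 21]
25 → extends → [15, 21, 25]
29 → extends → [15, 21, 25, 29]
16 → replaces 21 → [15, 16, 25, 29]
17 → replaces 25 → [15, 16, 17, 29]
18 → replaces 29 → [15, 16, 17, 18]
33 → extends → [15, 16, 17, 18, 33]
37 → extends → [15, 16, 17, 18, 33, 37]
19 → replaces 33 → [15, 16, 17, 18, 19, 37]
20 → replaces 37 → [15, 16, 17, 18, 19, 20]
21 → extends → [15, 16, 17, 18, 19, 20, 21]
22 → extends → [15, 16, 17, 18, 19, 20, 21, 22]
Longest non-decreasing subsequence has length 8, so deletions = 14 − 8 = 6.

6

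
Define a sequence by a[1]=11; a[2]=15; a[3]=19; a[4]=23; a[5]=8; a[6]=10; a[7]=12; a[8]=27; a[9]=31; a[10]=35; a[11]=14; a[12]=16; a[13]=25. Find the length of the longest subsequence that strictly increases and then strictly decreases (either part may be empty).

inc[i] = longest strictly increasing subsequence ending at i; dec[i] = longest strictly decreasing subsequence starting at i:
i:      1  2  3  4  5  6  7  8  9 10 11 12 13
a[i]:  11 15 19 23  8 10 12 27 31 35 14 16 25
inc:    1  2  3  4  1  2  3  5  6  7  4  5  6
dec:    2  2  2  2  1  1  1  2  2  2  1  1  1
Best peak at i=10 (value 35): inc=7, dec=2, length 7+2−1 = 8.

8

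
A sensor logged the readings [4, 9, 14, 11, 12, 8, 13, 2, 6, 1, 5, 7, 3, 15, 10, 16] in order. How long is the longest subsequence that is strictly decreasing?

6

Negate each value so 'decreasing' becomes 'increasing', then run patience tails on the negated sequence:
-4 → extends → [-4]
-9 → replaces -4 → [-9]
-14 → replaces -9 → [-14]
-11 → extends → [-14, -11]
-12 → replaces -11 → [-14, -12]
-8 → extends → [-14, -12, -8]
-13 → replaces -12 → [-14, -13, -8]
-2 → extends → [-14, -13, -8, -2]
-6 → replaces -2 → [-14, -13, -8, -6]
-1 → extends → [-14, -13, -8, -6, -1]
-5 → replaces -1 → [-14, -13, -8, -6, -5]
-7 → replaces -6 → [-14, -13, -8, -7, -5]
-3 → extends → [-14, -13, -8, -7, -5, -3]
-15 → replaces -14 → [-15, -13, -8, -7, -5, -3]
-10 → replaces -8 → [-15, -13, -10, -7, -5, -3]
-16 → replaces -15 → [-16, -13, -10, -7, -5, -3]
Six tails, so the longest strictly decreasing subsequence of the original has length 6.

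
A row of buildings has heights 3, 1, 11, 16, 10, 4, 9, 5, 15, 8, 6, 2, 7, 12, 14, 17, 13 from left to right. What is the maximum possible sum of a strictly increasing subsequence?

68

Let S[i] be the best sum of a strictly increasing subsequence ending at i:
i:      1  2  3  4  5  6  7  8  9 10 11 12 13 14 15 16 17
a[i]:   3  1 11 16 10  4  9  5 15  8  6  2  7 12 14 17 13
S:      3  1 14 30 13  7 16 12 31 20 18  3 25 37 51 68 50
Maximum is 68 (e.g. 3 + 4 + 5 + 6 + 7 + 12 + 14 + 17).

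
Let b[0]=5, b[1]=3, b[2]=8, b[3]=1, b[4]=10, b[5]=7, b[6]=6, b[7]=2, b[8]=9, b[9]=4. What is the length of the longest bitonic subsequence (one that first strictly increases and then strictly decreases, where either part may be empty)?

6

inc[i] = longest strictly increasing subsequence ending at i; dec[i] = longest strictly decreasing subsequence starting at i:
i:      0  1  2  3  4  5  6  7  8  9
b[i]:   5  3  8  1 10  7  6  2  9  4
inc:    1  1  2  1  3  2  2  2  3  3
dec:    3  2  4  1  4  3  2  1  2  1
Best peak at i=4 (value 10): inc=3, dec=4, length 3+4−1 = 6.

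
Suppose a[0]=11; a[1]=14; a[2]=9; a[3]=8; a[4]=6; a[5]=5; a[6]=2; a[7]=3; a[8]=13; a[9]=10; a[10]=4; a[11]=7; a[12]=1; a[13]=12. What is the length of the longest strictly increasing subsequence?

5

Let dp[i] be the length of the longest such subsequence ending at index i:
i:      0  1  2  3  4  5  6  7  8  9 10 11 12 13
a[i]:  11 14  9  8  6  5  2  3 13 10  4  7  1 12
dp:     1  2  1  1  1  1  1  2  3  3  3  4  1  5
Maximum dp value is 5.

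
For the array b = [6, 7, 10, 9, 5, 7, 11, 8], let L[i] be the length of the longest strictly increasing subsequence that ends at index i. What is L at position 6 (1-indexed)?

2

dp[i] = 1 + max{dp[j] : j<i, b[j]<b[i]} (or 1 if no such j):
i:      1  2  3  4  5  6  7  8
b[i]:   6  7 10  9  5  7 11  8
dp:     1  2  3  3  1  2  4  3
At index 6 the value is 2.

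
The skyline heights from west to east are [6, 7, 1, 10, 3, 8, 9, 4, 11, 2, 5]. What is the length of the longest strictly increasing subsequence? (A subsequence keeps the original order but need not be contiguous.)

Track the smallest tail for each achievable length (strict):
6 → extends → [6]
7 → extends → [6, 7]
1 → replaces 6 → [1, 7]
10 → extends → [1, 7, 10]
3 → replaces 7 → [1, 3, 10]
8 → replaces 10 → [1, 3, 8]
9 → extends → [1, 3, 8, 9]
4 → replaces 8 → [1, 3, 4, 9]
11 → extends → [1, 3, 4, 9, 11]
2 → replaces 3 → [1, 2, 4, 9, 11]
5 → replaces 9 → [1, 2, 4, 5, 11]
Five tails, so the longest strictly increasing subsequence has length 5 (e.g. 6, 7, 8, 9, 11).

5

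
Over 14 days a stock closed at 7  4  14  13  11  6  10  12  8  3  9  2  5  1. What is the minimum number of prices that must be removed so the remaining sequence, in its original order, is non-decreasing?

Fewest deletions = n − (longest non-decreasing subsequence).
Patience tails:
7 → extends → [7]
4 → replaces 7 → [4]
14 → extends → [4, 14]
13 → replaces 14 → [4, 13]
11 → replaces 13 → [4, 11]
6 → replaces 11 → [4, 6]
10 → extends → [4, 6, 10]
12 → extends → [4, 6, 10, 12]
8 → replaces 10 → [4, 6, 8, 12]
3 → replaces 4 → [3, 6, 8, 12]
9 → replaces 12 → [3, 6, 8, 9]
2 → replaces 3 → [2, 6, 8, 9]
5 → replaces 6 → [2, 5, 8, 9]
1 → replaces 2 → [1, 5, 8, 9]
Longest non-decreasing subsequence has length 4, so deletions = 14 − 4 = 10.

10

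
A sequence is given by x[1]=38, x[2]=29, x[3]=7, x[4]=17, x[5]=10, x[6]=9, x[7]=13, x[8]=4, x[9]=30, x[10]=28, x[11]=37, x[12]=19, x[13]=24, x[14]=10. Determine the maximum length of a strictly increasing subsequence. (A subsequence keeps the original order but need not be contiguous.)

5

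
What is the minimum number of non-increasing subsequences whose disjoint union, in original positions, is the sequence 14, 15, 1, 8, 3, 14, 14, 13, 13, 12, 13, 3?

Place each on the leftmost legal pile:
14 → new pile 1 (tops now [14])
15 → new pile 2 (tops now [14, 15])
1 → pile 1 (tops now [1, 15])
8 → pile 2 (tops now [1, 8])
3 → pile 2 (tops now [1, 3])
14 → new pile 3 (tops now [1, 3, 14])
14 → pile 3 (tops now [1, 3, 14])
13 → pile 3 (tops now [1, 3, 13])
13 → pile 3 (tops now [1, 3, 13])
12 → pile 3 (tops now [1, 3, 12])
13 → new pile 4 (tops now [1, 3, 12, 13])
3 → pile 2 (tops now [1, 3, 12, 13])
Four piles.

4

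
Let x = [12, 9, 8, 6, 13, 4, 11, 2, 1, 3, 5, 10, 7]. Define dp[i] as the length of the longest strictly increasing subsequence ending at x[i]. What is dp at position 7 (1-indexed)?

dp[i] = 1 + max{dp[j] : j<i, x[j]<x[i]} (or 1 if no such j):
i:      1  2  3  4  5  6  7  8  9 10 11 12 13
x[i]:  12  9  8  6 13  4 11  2  1  3  5 10  7
dp:     1  1  1  1  2  1  2  1  1  2  3  4  4
At index 7 the value is 2.

2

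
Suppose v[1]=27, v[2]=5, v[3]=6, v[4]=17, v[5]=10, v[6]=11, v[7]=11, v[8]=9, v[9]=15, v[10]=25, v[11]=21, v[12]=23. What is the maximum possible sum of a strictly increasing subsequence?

91

Let S[i] be the best sum of a strictly increasing subsequence ending at i:
i:      1  2  3  4  5  6  7  8  9 10 11 12
v[i]:  27  5  6 17 10 11 11  9 15 25 21 23
S:     27  5 11 28 21 32 32 20 47 72 68 91
Maximum is 91 (e.g. 5 + 6 + 10 + 11 + 15 + 21 + 23).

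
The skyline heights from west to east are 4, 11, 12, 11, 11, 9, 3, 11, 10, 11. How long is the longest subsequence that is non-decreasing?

Track the smallest tail for each achievable length (allowing ties):
4 → extends → [4]
11 → extends → [4, 11]
12 → extends → [4, 11, 12]
11 → replaces 12 → [4, 11, 11]
11 → extends → [4, 11, 11, 11]
9 → replaces 11 → [4, 9, 11, 11]
3 → replaces 4 → [3, 9, 11, 11]
11 → extends → [3, 9, 11, 11, 11]
10 → replaces 11 → [3, 9, 10, 11, 11]
11 → extends → [3, 9, 10, 11, 11, 11]
Six tails, so the longest non-decreasing subsequence has length 6 (e.g. 4, 11, 11, 11, 11, 11).

6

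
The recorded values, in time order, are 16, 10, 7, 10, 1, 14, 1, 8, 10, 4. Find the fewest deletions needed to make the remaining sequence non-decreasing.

Fewest deletions = n − (longest non-decreasing subsequence).
Patience tails:
16 → extends → [16]
10 → replaces 16 → [10]
7 → replaces 10 → [7]
10 → extends → [7, 10]
1 → replaces 7 → [1, 10]
14 → extends → [1, 10, 14]
1 → replaces 10 → [1, 1, 14]
8 → replaces 14 → [1, 1, 8]
10 → extends → [1, 1, 8, 10]
4 → replaces 8 → [1, 1, 4, 10]
Longest non-decreasing subsequence has length 4, so deletions = 10 − 4 = 6.

6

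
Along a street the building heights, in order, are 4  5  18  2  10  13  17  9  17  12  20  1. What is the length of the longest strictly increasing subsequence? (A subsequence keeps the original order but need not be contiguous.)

6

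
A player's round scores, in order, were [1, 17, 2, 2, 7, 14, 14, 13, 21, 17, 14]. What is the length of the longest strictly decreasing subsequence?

Negate each value so 'decreasing' becomes 'increasing', then run patience tails on the negated sequence:
-1 → extends → [-1]
-17 → replaces -1 → [-17]
-2 → extends → [-17, -2]
-2 → already a tail → [-17, -2]
-7 → replaces -2 → [-17, -7]
-14 → replaces -7 → [-17, -14]
-14 → already a tail → [-17, -14]
-13 → extends → [-17, -14, -13]
-21 → replaces -17 → [-21, -14, -13]
-17 → replaces -14 → [-21, -17, -13]
-14 → replaces -13 → [-21, -17, -14]
Three tails, so the longest strictly decreasing subsequence of the original has length 3.

3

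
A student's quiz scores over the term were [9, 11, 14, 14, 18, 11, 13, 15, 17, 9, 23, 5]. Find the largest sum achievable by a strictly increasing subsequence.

Let S[i] be the best sum of a strictly increasing subsequence ending at i:
i:      1  2  3  4  5  6  7  8  9 10 11 12
a[i]:   9 11 14 14 18 11 13 15 17  9 23  5
S:      9 20 34 34 52 20 33 49 66  9 89  5
Maximum is 89 (e.g. 9 + 11 + 14 + 15 + 17 + 23).

89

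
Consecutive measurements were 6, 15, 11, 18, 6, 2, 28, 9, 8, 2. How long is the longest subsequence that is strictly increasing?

Track the smallest tail for each achievable length (strict):
6 → extends → [6]
15 → extends → [6, 15]
11 → replaces 15 → [6, 11]
18 → extends → [6, 11, 18]
6 → already a tail → [6, 11, 18]
2 → replaces 6 → [2, 11, 18]
28 → extends → [2, 11, 18, 28]
9 → replaces 11 → [2, 9, 18, 28]
8 → replaces 9 → [2, 8, 18, 28]
2 → already a tail → [2, 8, 18, 28]
Four tails, so the longest strictly increasing subsequence has length 4 (e.g. 6, 15, 18, 28).

4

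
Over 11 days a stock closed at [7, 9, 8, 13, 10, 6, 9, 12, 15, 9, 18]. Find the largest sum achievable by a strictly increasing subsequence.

71

Let S[i] be the best sum of a strictly increasing subsequence ending at i:
i:      1  2  3  4  5  6  7  8  9 10 11
a[i]:   7  9  8 13 10  6  9 12 15  9 18
S:      7 16 15 29 26  6 24 38 53 24 71
Maximum is 71 (e.g. 7 + 9 + 10 + 12 + 15 + 18).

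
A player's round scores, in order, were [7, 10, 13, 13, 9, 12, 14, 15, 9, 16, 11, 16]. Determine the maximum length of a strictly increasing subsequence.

6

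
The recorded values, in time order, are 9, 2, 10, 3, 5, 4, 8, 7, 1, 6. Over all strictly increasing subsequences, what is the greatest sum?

19

Let S[i] be the best sum of a strictly increasing subsequence ending at i:
i:      1  2  3  4  5  6  7  8  9 10
a[i]:   9  2 10  3  5  4  8  7  1  6
S:      9  2 19  5 10  9 18 17  1 16
Maximum is 19 (e.g. 9 + 10).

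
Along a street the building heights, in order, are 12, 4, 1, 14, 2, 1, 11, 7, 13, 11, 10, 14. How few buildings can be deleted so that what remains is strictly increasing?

Fewest deletions = n − (longest strictly increasing subsequence).
Patience tails:
12 → extends → [12]
4 → replaces 12 → [4]
1 → replaces 4 → [1]
14 → extends → [1, 14]
2 → replaces 14 → [1, 2]
1 → already a tail → [1, 2]
11 → extends → [1, 2, 11]
7 → replaces 11 → [1, 2, 7]
13 → extends → [1, 2, 7, 13]
11 → replaces 13 → [1, 2, 7, 11]
10 → replaces 11 → [1, 2, 7, 10]
14 → extends → [1, 2, 7, 10, 14]
Longest strictly increasing subsequence has length 5, so deletions = 12 − 5 = 7.

7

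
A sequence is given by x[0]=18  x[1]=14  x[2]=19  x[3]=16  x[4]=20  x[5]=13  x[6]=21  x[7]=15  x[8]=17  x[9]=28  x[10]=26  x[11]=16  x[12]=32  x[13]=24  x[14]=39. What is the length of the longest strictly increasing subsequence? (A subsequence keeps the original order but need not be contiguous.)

7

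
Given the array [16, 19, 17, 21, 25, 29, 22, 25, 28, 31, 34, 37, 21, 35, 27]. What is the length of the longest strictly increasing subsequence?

9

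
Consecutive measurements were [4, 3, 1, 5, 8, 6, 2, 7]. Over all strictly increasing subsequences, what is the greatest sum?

22

Let S[i] be the best sum of a strictly increasing subsequence ending at i:
i:      1  2  3  4  5  6  7  8
a[i]:   4  3  1  5  8  6  2  7
S:      4  3  1  9 17 15  3 22
Maximum is 22 (e.g. 4 + 5 + 6 + 7).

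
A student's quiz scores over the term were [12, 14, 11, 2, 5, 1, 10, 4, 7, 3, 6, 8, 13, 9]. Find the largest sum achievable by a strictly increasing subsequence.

Let S[i] be the best sum of a strictly increasing subsequence ending at i:
i:      1  2  3  4  5  6  7  8  9 10 11 12 13 14
a[i]:  12 14 11  2  5  1 10  4  7  3  6  8 13  9
S:     12 26 11  2  7  1 17  6 14  5 13 22 35 31
Maximum is 35 (e.g. 2 + 5 + 7 + 8 + 13).

35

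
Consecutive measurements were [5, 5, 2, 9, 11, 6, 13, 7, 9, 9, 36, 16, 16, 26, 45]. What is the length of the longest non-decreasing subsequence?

10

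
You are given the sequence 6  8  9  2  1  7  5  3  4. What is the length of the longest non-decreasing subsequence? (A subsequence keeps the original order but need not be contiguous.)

Track the smallest tail for each achievable length (allowing ties):
6 → extends → [6]
8 → extends → [6, 8]
9 → extends → [6, 8, 9]
2 → replaces 6 → [2, 8, 9]
1 → replaces 2 → [1, 8, 9]
7 → replaces 8 → [1, 7, 9]
5 → replaces 7 → [1, 5, 9]
3 → replaces 5 → [1, 3, 9]
4 → replaces 9 → [1, 3, 4]
Three tails, so the longest non-decreasing subsequence has length 3 (e.g. 6, 8, 9).

3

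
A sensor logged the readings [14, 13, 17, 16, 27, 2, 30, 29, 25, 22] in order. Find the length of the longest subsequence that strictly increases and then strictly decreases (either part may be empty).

inc[i] = longest strictly increasing subsequence ending at i; dec[i] = longest strictly decreasing subsequence starting at i:
i:      1  2  3  4  5  6  7  8  9 10
a[i]:  14 13 17 16 27  2 30 29 25 22
inc:    1  1  2  2  3  1  4  4  3  3
dec:    3  2  3  2  3  1  4  3  2  1
Best peak at i=7 (value 30): inc=4, dec=4, length 4+4−1 = 7.

7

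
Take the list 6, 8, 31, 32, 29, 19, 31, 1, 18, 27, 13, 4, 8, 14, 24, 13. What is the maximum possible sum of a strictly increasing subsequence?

77

Let S[i] be the best sum of a strictly increasing subsequence ending at i:
i:      1  2  3  4  5  6  7  8  9 10 11 12 13 14 15 16
a[i]:   6  8 31 32 29 19 31  1 18 27 13  4  8 14 24 13
S:      6 14 45 77 43 33 74  1 32 60 27  5 14 41 65 27
Maximum is 77 (e.g. 6 + 8 + 31 + 32).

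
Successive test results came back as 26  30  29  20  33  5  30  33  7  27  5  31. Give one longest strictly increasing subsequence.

Patience tails give the LIS length; then backtrack through the dp parents:
26 → extends → [26]
30 → extends → [26, 30]
29 → replaces 30 → [26, 29]
20 → replaces 26 → [20, 29]
33 → extends → [20, 29, 33]
5 → replaces 20 → [5, 29, 33]
30 → replaces 33 → [5, 29, 30]
33 → extends → [5, 29, 30, 33]
7 → replaces 29 → [5, 7, 30, 33]
27 → replaces 30 → [5, 7, 27, 33]
5 → already a tail → [5, 7, 27, 33]
31 → replaces 33 → [5, 7, 27, 31]
Length 4; one witness is 26, 29, 30, 33.

26, 29, 30, 33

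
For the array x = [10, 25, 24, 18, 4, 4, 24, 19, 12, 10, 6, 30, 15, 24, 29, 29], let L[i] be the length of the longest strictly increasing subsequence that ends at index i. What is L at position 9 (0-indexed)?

2

dp[i] = 1 + max{dp[j] : j<i, x[j]<x[i]} (or 1 if no such j):
i:      0  1  2  3  4  5  6  7  8  9 10 11 12 13 14 15
x[i]:  10 25 24 18  4  4 24 19 12 10  6 30 15 24 29 29
dp:     1  2  2  2  1  1  3  3  2  2  2  4  3  4  5  5
At index 9 the value is 2.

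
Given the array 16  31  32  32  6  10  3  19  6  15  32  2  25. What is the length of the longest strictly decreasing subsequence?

Let dp[i] be the longest strictly decreasing subsequence ending at i:
i:      1  2  3  4  5  6  7  8  9 10 11 12 13
a[i]:  16 31 32 32  6 10  3 19  6 15 32  2 25
dp:     1  1  1  1  2  2  3  2  3  3  1  4  2
Maximum is 4.

4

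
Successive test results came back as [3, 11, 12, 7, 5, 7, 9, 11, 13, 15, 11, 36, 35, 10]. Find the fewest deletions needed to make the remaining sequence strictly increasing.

6

Fewest deletions = n − (longest strictly increasing subsequence).
Patience tails:
3 → extends → [3]
11 → extends → [3, 11]
12 → extends → [3, 11, 12]
7 → replaces 11 → [3, 7, 12]
5 → replaces 7 → [3, 5, 12]
7 → replaces 12 → [3, 5, 7]
9 → extends → [3, 5, 7, 9]
11 → extends → [3, 5, 7, 9, 11]
13 → extends → [3, 5, 7, 9, 11, 13]
15 → extends → [3, 5, 7, 9, 11, 13, 15]
11 → already a tail → [3, 5, 7, 9, 11, 13, 15]
36 → extends → [3, 5, 7, 9, 11, 13, 15, 36]
35 → replaces 36 → [3, 5, 7, 9, 11, 13, 15, 35]
10 → replaces 11 → [3, 5, 7, 9, 10, 13, 15, 35]
Longest strictly increasing subsequence has length 8, so deletions = 14 − 8 = 6.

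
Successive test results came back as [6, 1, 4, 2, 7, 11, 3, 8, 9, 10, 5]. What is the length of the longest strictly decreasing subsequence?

3

Let dp[i] be the longest strictly decreasing subsequence ending at i:
i:      1  2  3  4  5  6  7  8  9 10 11
a[i]:   6  1  4  2  7 11  3  8  9 10  5
dp:     1  2  2  3  1  1  3  2  2  2  3
Maximum is 3.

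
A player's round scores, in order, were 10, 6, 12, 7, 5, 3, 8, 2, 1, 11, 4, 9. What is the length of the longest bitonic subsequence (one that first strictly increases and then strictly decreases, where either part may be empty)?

inc[i] = longest strictly increasing subsequence ending at i; dec[i] = longest strictly decreasing subsequence starting at i:
i:      1  2  3  4  5  6  7  8  9 10 11 12
a[i]:  10  6 12  7  5  3  8  2  1 11  4  9
inc:    1  1  2  2  1  1  3  1  1  4  2  4
dec:    6  5  6  5  4  3  3  2  1  2  1  1
Best peak at i=3 (value 12): inc=2, dec=6, length 2+6−1 = 7.

7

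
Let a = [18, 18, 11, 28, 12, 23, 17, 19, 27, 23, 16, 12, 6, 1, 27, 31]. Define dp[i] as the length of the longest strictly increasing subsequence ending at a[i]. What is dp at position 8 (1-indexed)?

4

dp[i] = 1 + max{dp[j] : j<i, a[j]<a[i]} (or 1 if no such j):
i:      1  2  3  4  5  6  7  8  9 10 11 12 13 14 15 16
a[i]:  18 18 11 28 12 23 17 19 27 23 16 12  6  1 27 31
dp:     1  1  1  2  2  3  3  4  5  5  3  2  1  1  6  7
At index 8 the value is 4.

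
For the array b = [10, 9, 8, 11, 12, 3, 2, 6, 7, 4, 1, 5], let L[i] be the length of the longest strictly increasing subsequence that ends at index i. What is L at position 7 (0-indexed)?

2

dp[i] = 1 + max{dp[j] : j<i, b[j]<b[i]} (or 1 if no such j):
i:      0  1  2  3  4  5  6  7  8  9 10 11
b[i]:  10  9  8 11 12  3  2  6  7  4  1  5
dp:     1  1  1  2  3  1  1  2  3  2  1  3
At index 7 the value is 2.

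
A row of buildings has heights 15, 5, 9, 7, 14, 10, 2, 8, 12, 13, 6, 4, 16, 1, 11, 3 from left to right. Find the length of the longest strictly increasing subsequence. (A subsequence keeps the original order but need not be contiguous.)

Track the smallest tail for each achievable length (strict):
15 → extends → [15]
5 → replaces 15 → [5]
9 → extends → [5, 9]
7 → replaces 9 → [5, 7]
14 → extends → [5, 7, 14]
10 → replaces 14 → [5, 7, 10]
2 → replaces 5 → [2, 7, 10]
8 → replaces 10 → [2, 7, 8]
12 → extends → [2, 7, 8, 12]
13 → extends → [2, 7, 8, 12, 13]
6 → replaces 7 → [2, 6, 8, 12, 13]
4 → replaces 6 → [2, 4, 8, 12, 13]
16 → extends → [2, 4, 8, 12, 13, 16]
1 → replaces 2 → [1, 4, 8, 12, 13, 16]
11 → replaces 12 → [1, 4, 8, 11, 13, 16]
3 → replaces 4 → [1, 3, 8, 11, 13, 16]
Six tails, so the longest strictly increasing subsequence has length 6 (e.g. 5, 9, 10, 12, 13, 16).

6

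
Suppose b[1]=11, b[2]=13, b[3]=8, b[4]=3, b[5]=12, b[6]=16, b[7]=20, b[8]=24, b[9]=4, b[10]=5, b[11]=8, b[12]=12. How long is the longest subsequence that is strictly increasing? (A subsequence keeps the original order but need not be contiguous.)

5

Track the smallest tail for each achievable length (strict):
11 → extends → [11]
13 → extends → [11, 13]
8 → replaces 11 → [8, 13]
3 → replaces 8 → [3, 13]
12 → replaces 13 → [3, 12]
16 → extends → [3, 12, 16]
20 → extends → [3, 12, 16, 20]
24 → extends → [3, 12, 16, 20, 24]
4 → replaces 12 → [3, 4, 16, 20, 24]
5 → replaces 16 → [3, 4, 5, 20, 24]
8 → replaces 20 → [3, 4, 5, 8, 24]
12 → replaces 24 → [3, 4, 5, 8, 12]
Five tails, so the longest strictly increasing subsequence has length 5 (e.g. 11, 13, 16, 20, 24).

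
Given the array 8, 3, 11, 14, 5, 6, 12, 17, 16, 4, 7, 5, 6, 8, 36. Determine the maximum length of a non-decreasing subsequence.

6

Track the smallest tail for each achievable length (allowing ties):
8 → extends → [8]
3 → replaces 8 → [3]
11 → extends → [3, 11]
14 → extends → [3, 11, 14]
5 → replaces 11 → [3, 5, 14]
6 → replaces 14 → [3, 5, 6]
12 → extends → [3, 5, 6, 12]
17 → extends → [3, 5, 6, 12, 17]
16 → replaces 17 → [3, 5, 6, 12, 16]
4 → replaces 5 → [3, 4, 6, 12, 16]
7 → replaces 12 → [3, 4, 6, 7, 16]
5 → replaces 6 → [3, 4, 5, 7, 16]
6 → replaces 7 → [3, 4, 5, 6, 16]
8 → replaces 16 → [3, 4, 5, 6, 8]
36 → extends → [3, 4, 5, 6, 8, 36]
Six tails, so the longest non-decreasing subsequence has length 6 (e.g. 3, 5, 6, 12, 17, 36).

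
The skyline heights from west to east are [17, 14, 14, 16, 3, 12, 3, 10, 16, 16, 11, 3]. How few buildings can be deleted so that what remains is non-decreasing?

7

Fewest deletions = n − (longest non-decreasing subsequence).
Patience tails:
17 → extends → [17]
14 → replaces 17 → [14]
14 → extends → [14, 14]
16 → extends → [14, 14, 16]
3 → replaces 14 → [3, 14, 16]
12 → replaces 14 → [3, 12, 16]
3 → replaces 12 → [3, 3, 16]
10 → replaces 16 → [3, 3, 10]
16 → extends → [3, 3, 10, 16]
16 → extends → [3, 3, 10, 16, 16]
11 → replaces 16 → [3, 3, 10, 11, 16]
3 → replaces 10 → [3, 3, 3, 11, 16]
Longest non-decreasing subsequence has length 5, so deletions = 12 − 5 = 7.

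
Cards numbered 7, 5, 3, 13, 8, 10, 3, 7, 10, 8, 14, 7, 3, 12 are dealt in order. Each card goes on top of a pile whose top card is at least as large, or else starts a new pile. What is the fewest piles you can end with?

4

Place each on the leftmost legal pile:
7 → new pile 1 (tops now [7])
5 → pile 1 (tops now [5])
3 → pile 1 (tops now [3])
13 → new pile 2 (tops now [3, 13])
8 → pile 2 (tops now [3, 8])
10 → new pile 3 (tops now [3, 8, 10])
3 → pile 1 (tops now [3, 8, 10])
7 → pile 2 (tops now [3, 7, 10])
10 → pile 3 (tops now [3, 7, 10])
8 → pile 3 (tops now [3, 7, 8])
14 → new pile 4 (tops now [3, 7, 8, 14])
7 → pile 2 (tops now [3, 7, 8, 14])
3 → pile 1 (tops now [3, 7, 8, 14])
12 → pile 4 (tops now [3, 7, 8, 12])
Four piles.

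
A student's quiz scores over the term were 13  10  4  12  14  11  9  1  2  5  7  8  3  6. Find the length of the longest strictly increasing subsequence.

Let dp[i] be the length of the longest such subsequence ending at index i:
i:      1  2  3  4  5  6  7  8  9 10 11 12 13 14
a[i]:  13 10  4 12 14 11  9  1  2  5  7  8  3  6
dp:     1  1  1  2  3  2  2  1  2  3  4  5  3  4
Maximum dp value is 5.

5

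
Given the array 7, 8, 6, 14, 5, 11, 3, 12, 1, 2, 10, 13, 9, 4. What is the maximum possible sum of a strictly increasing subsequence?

51

Let S[i] be the best sum of a strictly increasing subsequence ending at i:
i:      1  2  3  4  5  6  7  8  9 10 11 12 13 14
a[i]:   7  8  6 14  5 11  3 12  1  2 10 13  9  4
S:      7 15  6 29  5 26  3 38  1  3 25 51 24  7
Maximum is 51 (e.g. 7 + 8 + 11 + 12 + 13).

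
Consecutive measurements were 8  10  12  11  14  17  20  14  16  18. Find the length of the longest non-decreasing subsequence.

7

Track the smallest tail for each achievable length (allowing ties):
8 → extends → [8]
10 → extends → [8, 10]
12 → extends → [8, 10, 12]
11 → replaces 12 → [8, 10, 11]
14 → extends → [8, 10, 11, 14]
17 → extends → [8, 10, 11, 14, 17]
20 → extends → [8, 10, 11, 14, 17, 20]
14 → replaces 17 → [8, 10, 11, 14, 14, 20]
16 → replaces 20 → [8, 10, 11, 14, 14, 16]
18 → extends → [8, 10, 11, 14, 14, 16, 18]
Seven tails, so the longest non-decreasing subsequence has length 7 (e.g. 8, 10, 12, 14, 14, 16, 18).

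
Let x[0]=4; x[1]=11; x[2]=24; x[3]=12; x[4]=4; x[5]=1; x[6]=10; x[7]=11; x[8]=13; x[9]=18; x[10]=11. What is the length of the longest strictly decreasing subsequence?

Negate each value so 'decreasing' becomes 'increasing', then run patience tails on the negated sequence:
-4 → extends → [-4]
-11 → replaces -4 → [-11]
-24 → replaces -11 → [-24]
-12 → extends → [-24, -12]
-4 → extends → [-24, -12, -4]
-1 → extends → [-24, -12, -4, -1]
-10 → replaces -4 → [-24, -12, -10, -1]
-11 → replaces -10 → [-24, -12, -11, -1]
-13 → replaces -12 → [-24, -13, -11, -1]
-18 → replaces -13 → [-24, -18, -11, -1]
-11 → already a tail → [-24, -18, -11, -1]
Four tails, so the longest strictly decreasing subsequence of the original has length 4.

4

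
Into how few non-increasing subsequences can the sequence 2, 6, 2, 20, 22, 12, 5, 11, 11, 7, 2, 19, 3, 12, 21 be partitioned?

5

Place each on the leftmost legal pile:
2 → new pile 1 (tops now [2])
6 → new pile 2 (tops now [2, 6])
2 → pile 1 (tops now [2, 6])
20 → new pile 3 (tops now [2, 6, 20])
22 → new pile 4 (tops now [2, 6, 20, 22])
12 → pile 3 (tops now [2, 6, 12, 22])
5 → pile 2 (tops now [2, 5, 12, 22])
11 → pile 3 (tops now [2, 5, 11, 22])
11 → pile 3 (tops now [2, 5, 11, 22])
7 → pile 3 (tops now [2, 5, 7, 22])
2 → pile 1 (tops now [2, 5, 7, 22])
19 → pile 4 (tops now [2, 5, 7, 19])
3 → pile 2 (tops now [2, 3, 7, 19])
12 → pile 4 (tops now [2, 3, 7, 12])
21 → new pile 5 (tops now [2, 3, 7, 12, 21])
Five piles.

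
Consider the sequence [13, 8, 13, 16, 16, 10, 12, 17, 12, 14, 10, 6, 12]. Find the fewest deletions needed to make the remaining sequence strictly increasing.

9

Fewest deletions = n − (longest strictly increasing subsequence).
Patience tails:
13 → extends → [13]
8 → replaces 13 → [8]
13 → extends → [8, 13]
16 → extends → [8, 13, 16]
16 → already a tail → [8, 13, 16]
10 → replaces 13 → [8, 10, 16]
12 → replaces 16 → [8, 10, 12]
17 → extends → [8, 10, 12, 17]
12 → already a tail → [8, 10, 12, 17]
14 → replaces 17 → [8, 10, 12, 14]
10 → already a tail → [8, 10, 12, 14]
6 → replaces 8 → [6, 10, 12, 14]
12 → already a tail → [6, 10, 12, 14]
Longest strictly increasing subsequence has length 4, so deletions = 13 − 4 = 9.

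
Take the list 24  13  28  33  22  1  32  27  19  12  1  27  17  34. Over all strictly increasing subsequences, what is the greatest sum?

Let S[i] be the best sum of a strictly increasing subsequence ending at i:
i:       1   2   3   4   5   6   7   8   9  10  11  12  13  14
a[i]:   24  13  28  33  22   1  32  27  19  12   1  27  17  34
S:      24  13  52  85  35   1  84  62  32  13   1  62  30 119
Maximum is 119 (e.g. 24 + 28 + 33 + 34).

119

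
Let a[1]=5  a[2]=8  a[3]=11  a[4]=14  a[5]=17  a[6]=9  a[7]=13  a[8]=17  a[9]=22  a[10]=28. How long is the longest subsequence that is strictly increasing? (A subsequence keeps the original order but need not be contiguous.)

7

Track the smallest tail for each achievable length (strict):
5 → extends → [5]
8 → extends → [5, 8]
11 → extends → [5, 8, 11]
14 → extends → [5, 8, 11, 14]
17 → extends → [5, 8, 11, 14, 17]
9 → replaces 11 → [5, 8, 9, 14, 17]
13 → replaces 14 → [5, 8, 9, 13, 17]
17 → already a tail → [5, 8, 9, 13, 17]
22 → extends → [5, 8, 9, 13, 17, 22]
28 → extends → [5, 8, 9, 13, 17, 22, 28]
Seven tails, so the longest strictly increasing subsequence has length 7 (e.g. 5, 8, 11, 14, 17, 22, 28).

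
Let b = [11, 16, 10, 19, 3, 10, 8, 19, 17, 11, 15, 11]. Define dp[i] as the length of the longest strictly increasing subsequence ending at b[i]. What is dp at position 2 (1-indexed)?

2

dp[i] = 1 + max{dp[j] : j<i, b[j]<b[i]} (or 1 if no such j):
i:      1  2  3  4  5  6  7  8  9 10 11 12
b[i]:  11 16 10 19  3 10  8 19 17 11 15 11
dp:     1  2  1  3  1  2  2  3  3  3  4  3
At index 2 the value is 2.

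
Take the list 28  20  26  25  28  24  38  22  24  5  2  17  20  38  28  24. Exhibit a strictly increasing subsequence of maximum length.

Patience tails give the LIS length; then backtrack through the dp parents:
28 → extends → [28]
20 → replaces 28 → [20]
26 → extends → [20, 26]
25 → replaces 26 → [20, 25]
28 → extends → [20, 25, 28]
24 → replaces 25 → [20, 24, 28]
38 → extends → [20, 24, 28, 38]
22 → replaces 24 → [20, 22, 28, 38]
24 → replaces 28 → [20, 22, 24, 38]
5 → replaces 20 → [5, 22, 24, 38]
2 → replaces 5 → [2, 22, 24, 38]
17 → replaces 22 → [2, 17, 24, 38]
20 → replaces 24 → [2, 17, 20, 38]
38 → already a tail → [2, 17, 20, 38]
28 → replaces 38 → [2, 17, 20, 28]
24 → replaces 28 → [2, 17, 20, 24]
Length 4; one witness is 20, 26, 28, 38.

20, 26, 28, 38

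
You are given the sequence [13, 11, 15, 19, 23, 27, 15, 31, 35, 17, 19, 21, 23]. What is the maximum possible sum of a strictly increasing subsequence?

Let S[i] be the best sum of a strictly increasing subsequence ending at i:
i:       1   2   3   4   5   6   7   8   9  10  11  12  13
a[i]:   13  11  15  19  23  27  15  31  35  17  19  21  23
S:      13  11  28  47  70  97  28 128 163  45  64  85 108
Maximum is 163 (e.g. 13 + 15 + 19 + 23 + 27 + 31 + 35).

163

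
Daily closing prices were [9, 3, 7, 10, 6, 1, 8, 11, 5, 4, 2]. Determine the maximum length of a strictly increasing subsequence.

4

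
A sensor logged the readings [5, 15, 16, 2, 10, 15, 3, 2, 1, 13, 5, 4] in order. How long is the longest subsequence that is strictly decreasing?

5

Negate each value so 'decreasing' becomes 'increasing', then run patience tails on the negated sequence:
-5 → extends → [-5]
-15 → replaces -5 → [-15]
-16 → replaces -15 → [-16]
-2 → extends → [-16, -2]
-10 → replaces -2 → [-16, -10]
-15 → replaces -10 → [-16, -15]
-3 → extends → [-16, -15, -3]
-2 → extends → [-16, -15, -3, -2]
-1 → extends → [-16, -15, -3, -2, -1]
-13 → replaces -3 → [-16, -15, -13, -2, -1]
-5 → replaces -2 → [-16, -15, -13, -5, -1]
-4 → replaces -1 → [-16, -15, -13, -5, -4]
Five tails, so the longest strictly decreasing subsequence of the original has length 5.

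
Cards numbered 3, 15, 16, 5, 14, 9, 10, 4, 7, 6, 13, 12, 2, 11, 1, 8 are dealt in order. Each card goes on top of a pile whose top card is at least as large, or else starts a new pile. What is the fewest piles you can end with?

5

Place each on the leftmost legal pile:
3 → new pile 1 (tops now [3])
15 → new pile 2 (tops now [3, 15])
16 → new pile 3 (tops now [3, 15, 16])
5 → pile 2 (tops now [3, 5, 16])
14 → pile 3 (tops now [3, 5, 14])
9 → pile 3 (tops now [3, 5, 9])
10 → new pile 4 (tops now [3, 5, 9, 10])
4 → pile 2 (tops now [3, 4, 9, 10])
7 → pile 3 (tops now [3, 4, 7, 10])
6 → pile 3 (tops now [3, 4, 6, 10])
13 → new pile 5 (tops now [3, 4, 6, 10, 13])
12 → pile 5 (tops now [3, 4, 6, 10, 12])
2 → pile 1 (tops now [2, 4, 6, 10, 12])
11 → pile 5 (tops now [2, 4, 6, 10, 11])
1 → pile 1 (tops now [1, 4, 6, 10, 11])
8 → pile 4 (tops now [1, 4, 6, 8, 11])
Five piles.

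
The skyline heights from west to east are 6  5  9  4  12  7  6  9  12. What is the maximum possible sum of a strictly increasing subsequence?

34

Let S[i] be the best sum of a strictly increasing subsequence ending at i:
i:      1  2  3  4  5  6  7  8  9
a[i]:   6  5  9  4 12  7  6  9 12
S:      6  5 15  4 27 13 11 22 34
Maximum is 34 (e.g. 6 + 7 + 9 + 12).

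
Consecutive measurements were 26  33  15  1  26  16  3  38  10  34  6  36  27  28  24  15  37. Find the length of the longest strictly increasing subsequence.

6

Track the smallest tail for each achievable length (strict):
26 → extends → [26]
33 → extends → [26, 33]
15 → replaces 26 → [15, 33]
1 → replaces 15 → [1, 33]
26 → replaces 33 → [1, 26]
16 → replaces 26 → [1, 16]
3 → replaces 16 → [1, 3]
38 → extends → [1, 3, 38]
10 → replaces 38 → [1, 3, 10]
34 → extends → [1, 3, 10, 34]
6 → replaces 10 → [1, 3, 6, 34]
36 → extends → [1, 3, 6, 34, 36]
27 → replaces 34 → [1, 3, 6, 27, 36]
28 → replaces 36 → [1, 3, 6, 27, 28]
24 → replaces 27 → [1, 3, 6, 24, 28]
15 → replaces 24 → [1, 3, 6, 15, 28]
37 → extends → [1, 3, 6, 15, 28, 37]
Six tails, so the longest strictly increasing subsequence has length 6 (e.g. 1, 3, 10, 34, 36, 37).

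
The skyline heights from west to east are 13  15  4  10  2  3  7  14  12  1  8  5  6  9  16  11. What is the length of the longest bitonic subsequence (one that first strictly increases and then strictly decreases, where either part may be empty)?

7

inc[i] = longest strictly increasing subsequence ending at i; dec[i] = longest strictly decreasing subsequence starting at i:
i:      1  2  3  4  5  6  7  8  9 10 11 12 13 14 15 16
a[i]:  13 15  4 10  2  3  7 14 12  1  8  5  6  9 16 11
inc:    1  2  1  2  1  2  3  4  4  1  4  3  4  5  6  6
dec:    4  5  3  3  2  2  2  4  3  1  2  1  1  1  2  1
Best peak at i=8 (value 14): inc=4, dec=4, length 4+4−1 = 7.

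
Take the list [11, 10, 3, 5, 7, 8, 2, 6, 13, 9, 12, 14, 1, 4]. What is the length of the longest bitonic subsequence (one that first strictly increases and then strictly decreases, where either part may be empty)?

8

inc[i] = longest strictly increasing subsequence ending at i; dec[i] = longest strictly decreasing subsequence starting at i:
i:      1  2  3  4  5  6  7  8  9 10 11 12 13 14
a[i]:  11 10  3  5  7  8  2  6 13  9 12 14  1  4
inc:    1  1  1  2  3  4  1  3  5  5  6  7  1  2
dec:    5  4  3  3  3  3  2  2  3  2  2  2  1  1
Best peak at i=12 (value 14): inc=7, dec=2, length 7+2−1 = 8.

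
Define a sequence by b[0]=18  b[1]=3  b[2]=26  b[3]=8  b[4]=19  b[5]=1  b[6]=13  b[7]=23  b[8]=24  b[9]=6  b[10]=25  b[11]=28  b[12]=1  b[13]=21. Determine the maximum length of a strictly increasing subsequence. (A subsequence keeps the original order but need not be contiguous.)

Let dp[i] be the length of the longest such subsequence ending at index i:
i:      0  1  2  3  4  5  6  7  8  9 10 11 12 13
b[i]:  18  3 26  8 19  1 13 23 24  6 25 28  1 21
dp:     1  1  2  2  3  1  3  4  5  2  6  7  1  4
Maximum dp value is 7.

7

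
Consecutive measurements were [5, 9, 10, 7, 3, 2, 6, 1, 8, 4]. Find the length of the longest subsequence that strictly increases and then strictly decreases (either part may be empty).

inc[i] = longest strictly increasing subsequence ending at i; dec[i] = longest strictly decreasing subsequence starting at i:
i:      1  2  3  4  5  6  7  8  9 10
a[i]:   5  9 10  7  3  2  6  1  8  4
inc:    1  2  3  2  1  1  2  1  3  2
dec:    4  5  5  4  3  2  2  1  2  1
Best peak at i=3 (value 10): inc=3, dec=5, length 3+5−1 = 7.

7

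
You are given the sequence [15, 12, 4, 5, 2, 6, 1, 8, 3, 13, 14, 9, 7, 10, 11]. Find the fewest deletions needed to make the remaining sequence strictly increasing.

Fewest deletions = n − (longest strictly increasing subsequence).
i:      1  2  3  4  5  6  7  8  9 10 11 12 13 14 15
a[i]:  15 12  4  5  2  6  1  8  3 13 14  9  7 10 11
dp:     1  1  1  2  1  3  1  4  2  5  6  5  4  6  7
max dp = 7, so deletions = 15 − 7 = 8.

8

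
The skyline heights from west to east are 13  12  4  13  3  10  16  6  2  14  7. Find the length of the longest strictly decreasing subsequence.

Negate each value so 'decreasing' becomes 'increasing', then run patience tails on the negated sequence:
-13 → extends → [-13]
-12 → extends → [-13, -12]
-4 → extends → [-13, -12, -4]
-13 → already a tail → [-13, -12, -4]
-3 → extends → [-13, -12, -4, -3]
-10 → replaces -4 → [-13, -12, -10, -3]
-16 → replaces -13 → [-16, -12, -10, -3]
-6 → replaces -3 → [-16, -12, -10, -6]
-2 → extends → [-16, -12, -10, -6, -2]
-14 → replaces -12 → [-16, -14, -10, -6, -2]
-7 → replaces -6 → [-16, -14, -10, -7, -2]
Five tails, so the longest strictly decreasing subsequence of the original has length 5.

5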